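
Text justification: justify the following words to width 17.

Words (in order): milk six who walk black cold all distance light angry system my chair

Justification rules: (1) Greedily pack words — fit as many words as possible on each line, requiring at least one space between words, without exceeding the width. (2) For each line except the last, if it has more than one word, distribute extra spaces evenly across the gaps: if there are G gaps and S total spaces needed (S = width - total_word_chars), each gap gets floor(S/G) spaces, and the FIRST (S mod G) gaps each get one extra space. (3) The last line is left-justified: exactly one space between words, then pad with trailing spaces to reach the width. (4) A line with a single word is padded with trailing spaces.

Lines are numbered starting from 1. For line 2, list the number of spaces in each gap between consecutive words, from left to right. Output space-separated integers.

Line 1: ['milk', 'six', 'who', 'walk'] (min_width=17, slack=0)
Line 2: ['black', 'cold', 'all'] (min_width=14, slack=3)
Line 3: ['distance', 'light'] (min_width=14, slack=3)
Line 4: ['angry', 'system', 'my'] (min_width=15, slack=2)
Line 5: ['chair'] (min_width=5, slack=12)

Answer: 3 2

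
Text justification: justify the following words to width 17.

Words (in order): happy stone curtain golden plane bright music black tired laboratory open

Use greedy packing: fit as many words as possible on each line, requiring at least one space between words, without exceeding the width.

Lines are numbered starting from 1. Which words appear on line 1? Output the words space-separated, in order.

Answer: happy stone

Derivation:
Line 1: ['happy', 'stone'] (min_width=11, slack=6)
Line 2: ['curtain', 'golden'] (min_width=14, slack=3)
Line 3: ['plane', 'bright'] (min_width=12, slack=5)
Line 4: ['music', 'black', 'tired'] (min_width=17, slack=0)
Line 5: ['laboratory', 'open'] (min_width=15, slack=2)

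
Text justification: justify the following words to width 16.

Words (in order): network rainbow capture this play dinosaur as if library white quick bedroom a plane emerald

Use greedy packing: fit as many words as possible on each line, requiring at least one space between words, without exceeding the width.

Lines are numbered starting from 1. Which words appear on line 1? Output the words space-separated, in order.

Answer: network rainbow

Derivation:
Line 1: ['network', 'rainbow'] (min_width=15, slack=1)
Line 2: ['capture', 'this'] (min_width=12, slack=4)
Line 3: ['play', 'dinosaur', 'as'] (min_width=16, slack=0)
Line 4: ['if', 'library', 'white'] (min_width=16, slack=0)
Line 5: ['quick', 'bedroom', 'a'] (min_width=15, slack=1)
Line 6: ['plane', 'emerald'] (min_width=13, slack=3)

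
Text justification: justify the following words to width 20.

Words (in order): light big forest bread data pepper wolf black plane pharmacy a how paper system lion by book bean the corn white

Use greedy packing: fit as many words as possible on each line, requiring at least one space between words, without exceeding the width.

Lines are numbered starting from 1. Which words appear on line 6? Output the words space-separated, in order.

Answer: bean the corn white

Derivation:
Line 1: ['light', 'big', 'forest'] (min_width=16, slack=4)
Line 2: ['bread', 'data', 'pepper'] (min_width=17, slack=3)
Line 3: ['wolf', 'black', 'plane'] (min_width=16, slack=4)
Line 4: ['pharmacy', 'a', 'how', 'paper'] (min_width=20, slack=0)
Line 5: ['system', 'lion', 'by', 'book'] (min_width=19, slack=1)
Line 6: ['bean', 'the', 'corn', 'white'] (min_width=19, slack=1)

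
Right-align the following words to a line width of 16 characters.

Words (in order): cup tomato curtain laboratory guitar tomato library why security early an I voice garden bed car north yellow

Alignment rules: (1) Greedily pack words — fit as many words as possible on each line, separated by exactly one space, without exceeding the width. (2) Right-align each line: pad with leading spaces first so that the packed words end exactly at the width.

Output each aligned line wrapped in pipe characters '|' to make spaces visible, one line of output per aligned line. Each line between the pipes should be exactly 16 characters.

Answer: |      cup tomato|
|         curtain|
|      laboratory|
|   guitar tomato|
|     library why|
|  security early|
|      an I voice|
|  garden bed car|
|    north yellow|

Derivation:
Line 1: ['cup', 'tomato'] (min_width=10, slack=6)
Line 2: ['curtain'] (min_width=7, slack=9)
Line 3: ['laboratory'] (min_width=10, slack=6)
Line 4: ['guitar', 'tomato'] (min_width=13, slack=3)
Line 5: ['library', 'why'] (min_width=11, slack=5)
Line 6: ['security', 'early'] (min_width=14, slack=2)
Line 7: ['an', 'I', 'voice'] (min_width=10, slack=6)
Line 8: ['garden', 'bed', 'car'] (min_width=14, slack=2)
Line 9: ['north', 'yellow'] (min_width=12, slack=4)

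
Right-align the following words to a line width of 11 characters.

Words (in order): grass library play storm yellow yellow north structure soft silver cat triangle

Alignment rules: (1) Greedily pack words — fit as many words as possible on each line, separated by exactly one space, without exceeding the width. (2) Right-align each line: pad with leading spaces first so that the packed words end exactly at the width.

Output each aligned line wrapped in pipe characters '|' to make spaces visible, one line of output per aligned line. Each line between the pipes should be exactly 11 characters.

Line 1: ['grass'] (min_width=5, slack=6)
Line 2: ['library'] (min_width=7, slack=4)
Line 3: ['play', 'storm'] (min_width=10, slack=1)
Line 4: ['yellow'] (min_width=6, slack=5)
Line 5: ['yellow'] (min_width=6, slack=5)
Line 6: ['north'] (min_width=5, slack=6)
Line 7: ['structure'] (min_width=9, slack=2)
Line 8: ['soft', 'silver'] (min_width=11, slack=0)
Line 9: ['cat'] (min_width=3, slack=8)
Line 10: ['triangle'] (min_width=8, slack=3)

Answer: |      grass|
|    library|
| play storm|
|     yellow|
|     yellow|
|      north|
|  structure|
|soft silver|
|        cat|
|   triangle|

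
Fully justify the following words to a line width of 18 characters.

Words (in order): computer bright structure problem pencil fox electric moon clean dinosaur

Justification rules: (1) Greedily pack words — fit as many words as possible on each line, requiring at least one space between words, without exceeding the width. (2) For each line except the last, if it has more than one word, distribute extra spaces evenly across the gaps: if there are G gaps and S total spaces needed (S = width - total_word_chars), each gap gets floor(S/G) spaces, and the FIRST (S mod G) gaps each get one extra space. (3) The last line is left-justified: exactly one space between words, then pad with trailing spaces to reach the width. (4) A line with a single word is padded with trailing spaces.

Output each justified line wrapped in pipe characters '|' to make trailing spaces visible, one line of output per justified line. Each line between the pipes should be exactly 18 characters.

Answer: |computer    bright|
|structure  problem|
|pencil         fox|
|electric      moon|
|clean dinosaur    |

Derivation:
Line 1: ['computer', 'bright'] (min_width=15, slack=3)
Line 2: ['structure', 'problem'] (min_width=17, slack=1)
Line 3: ['pencil', 'fox'] (min_width=10, slack=8)
Line 4: ['electric', 'moon'] (min_width=13, slack=5)
Line 5: ['clean', 'dinosaur'] (min_width=14, slack=4)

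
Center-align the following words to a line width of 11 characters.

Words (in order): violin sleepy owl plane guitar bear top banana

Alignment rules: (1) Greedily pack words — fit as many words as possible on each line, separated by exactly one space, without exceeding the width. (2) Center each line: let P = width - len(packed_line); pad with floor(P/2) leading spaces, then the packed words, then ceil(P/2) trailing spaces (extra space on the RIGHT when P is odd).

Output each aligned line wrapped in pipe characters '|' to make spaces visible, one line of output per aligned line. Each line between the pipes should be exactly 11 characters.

Line 1: ['violin'] (min_width=6, slack=5)
Line 2: ['sleepy', 'owl'] (min_width=10, slack=1)
Line 3: ['plane'] (min_width=5, slack=6)
Line 4: ['guitar', 'bear'] (min_width=11, slack=0)
Line 5: ['top', 'banana'] (min_width=10, slack=1)

Answer: |  violin   |
|sleepy owl |
|   plane   |
|guitar bear|
|top banana |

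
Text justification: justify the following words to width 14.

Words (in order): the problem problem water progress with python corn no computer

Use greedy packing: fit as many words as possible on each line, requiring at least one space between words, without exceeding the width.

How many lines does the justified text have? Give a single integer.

Line 1: ['the', 'problem'] (min_width=11, slack=3)
Line 2: ['problem', 'water'] (min_width=13, slack=1)
Line 3: ['progress', 'with'] (min_width=13, slack=1)
Line 4: ['python', 'corn', 'no'] (min_width=14, slack=0)
Line 5: ['computer'] (min_width=8, slack=6)
Total lines: 5

Answer: 5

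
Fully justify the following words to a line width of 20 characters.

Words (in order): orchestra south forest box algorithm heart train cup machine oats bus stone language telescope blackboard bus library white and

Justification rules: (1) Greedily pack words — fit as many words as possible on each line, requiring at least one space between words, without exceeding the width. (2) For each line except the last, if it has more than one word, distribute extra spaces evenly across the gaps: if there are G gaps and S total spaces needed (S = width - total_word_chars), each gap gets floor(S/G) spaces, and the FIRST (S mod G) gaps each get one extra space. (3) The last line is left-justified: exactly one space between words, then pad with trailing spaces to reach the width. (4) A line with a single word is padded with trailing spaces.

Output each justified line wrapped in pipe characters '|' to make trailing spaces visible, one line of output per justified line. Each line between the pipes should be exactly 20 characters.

Line 1: ['orchestra', 'south'] (min_width=15, slack=5)
Line 2: ['forest', 'box', 'algorithm'] (min_width=20, slack=0)
Line 3: ['heart', 'train', 'cup'] (min_width=15, slack=5)
Line 4: ['machine', 'oats', 'bus'] (min_width=16, slack=4)
Line 5: ['stone', 'language'] (min_width=14, slack=6)
Line 6: ['telescope', 'blackboard'] (min_width=20, slack=0)
Line 7: ['bus', 'library', 'white'] (min_width=17, slack=3)
Line 8: ['and'] (min_width=3, slack=17)

Answer: |orchestra      south|
|forest box algorithm|
|heart    train   cup|
|machine   oats   bus|
|stone       language|
|telescope blackboard|
|bus   library  white|
|and                 |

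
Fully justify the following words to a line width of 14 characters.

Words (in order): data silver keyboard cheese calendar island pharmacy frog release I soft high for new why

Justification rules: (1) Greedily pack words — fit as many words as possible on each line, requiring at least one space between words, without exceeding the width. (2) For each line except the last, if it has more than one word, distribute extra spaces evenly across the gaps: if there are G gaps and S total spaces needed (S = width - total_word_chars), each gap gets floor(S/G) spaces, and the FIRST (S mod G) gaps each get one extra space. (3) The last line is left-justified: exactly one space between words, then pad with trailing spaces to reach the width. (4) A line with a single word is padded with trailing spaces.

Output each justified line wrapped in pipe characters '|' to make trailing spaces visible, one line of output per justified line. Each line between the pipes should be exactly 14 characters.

Answer: |data    silver|
|keyboard      |
|cheese        |
|calendar      |
|island        |
|pharmacy  frog|
|release I soft|
|high  for  new|
|why           |

Derivation:
Line 1: ['data', 'silver'] (min_width=11, slack=3)
Line 2: ['keyboard'] (min_width=8, slack=6)
Line 3: ['cheese'] (min_width=6, slack=8)
Line 4: ['calendar'] (min_width=8, slack=6)
Line 5: ['island'] (min_width=6, slack=8)
Line 6: ['pharmacy', 'frog'] (min_width=13, slack=1)
Line 7: ['release', 'I', 'soft'] (min_width=14, slack=0)
Line 8: ['high', 'for', 'new'] (min_width=12, slack=2)
Line 9: ['why'] (min_width=3, slack=11)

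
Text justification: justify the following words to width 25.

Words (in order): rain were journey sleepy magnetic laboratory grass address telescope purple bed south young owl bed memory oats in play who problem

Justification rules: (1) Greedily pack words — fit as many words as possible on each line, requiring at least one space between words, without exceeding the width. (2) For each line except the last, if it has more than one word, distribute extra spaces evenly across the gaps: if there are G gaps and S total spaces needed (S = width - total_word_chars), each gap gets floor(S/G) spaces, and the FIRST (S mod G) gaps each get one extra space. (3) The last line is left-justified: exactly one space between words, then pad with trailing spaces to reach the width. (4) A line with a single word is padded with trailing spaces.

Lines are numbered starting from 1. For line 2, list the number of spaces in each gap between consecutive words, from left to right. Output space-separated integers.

Answer: 1 1

Derivation:
Line 1: ['rain', 'were', 'journey', 'sleepy'] (min_width=24, slack=1)
Line 2: ['magnetic', 'laboratory', 'grass'] (min_width=25, slack=0)
Line 3: ['address', 'telescope', 'purple'] (min_width=24, slack=1)
Line 4: ['bed', 'south', 'young', 'owl', 'bed'] (min_width=23, slack=2)
Line 5: ['memory', 'oats', 'in', 'play', 'who'] (min_width=23, slack=2)
Line 6: ['problem'] (min_width=7, slack=18)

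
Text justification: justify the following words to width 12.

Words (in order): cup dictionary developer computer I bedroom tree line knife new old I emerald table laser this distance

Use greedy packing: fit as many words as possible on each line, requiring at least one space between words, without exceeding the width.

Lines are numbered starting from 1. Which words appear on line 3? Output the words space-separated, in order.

Line 1: ['cup'] (min_width=3, slack=9)
Line 2: ['dictionary'] (min_width=10, slack=2)
Line 3: ['developer'] (min_width=9, slack=3)
Line 4: ['computer', 'I'] (min_width=10, slack=2)
Line 5: ['bedroom', 'tree'] (min_width=12, slack=0)
Line 6: ['line', 'knife'] (min_width=10, slack=2)
Line 7: ['new', 'old', 'I'] (min_width=9, slack=3)
Line 8: ['emerald'] (min_width=7, slack=5)
Line 9: ['table', 'laser'] (min_width=11, slack=1)
Line 10: ['this'] (min_width=4, slack=8)
Line 11: ['distance'] (min_width=8, slack=4)

Answer: developer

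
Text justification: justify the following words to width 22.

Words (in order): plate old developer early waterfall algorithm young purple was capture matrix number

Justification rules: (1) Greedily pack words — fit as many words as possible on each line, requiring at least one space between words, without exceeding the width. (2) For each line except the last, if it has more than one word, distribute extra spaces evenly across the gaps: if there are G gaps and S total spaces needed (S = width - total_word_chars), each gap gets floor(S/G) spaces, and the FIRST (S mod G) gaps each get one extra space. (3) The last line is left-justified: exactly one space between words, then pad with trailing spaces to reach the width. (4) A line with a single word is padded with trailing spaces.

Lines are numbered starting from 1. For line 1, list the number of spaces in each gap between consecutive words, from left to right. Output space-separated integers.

Answer: 3 2

Derivation:
Line 1: ['plate', 'old', 'developer'] (min_width=19, slack=3)
Line 2: ['early', 'waterfall'] (min_width=15, slack=7)
Line 3: ['algorithm', 'young', 'purple'] (min_width=22, slack=0)
Line 4: ['was', 'capture', 'matrix'] (min_width=18, slack=4)
Line 5: ['number'] (min_width=6, slack=16)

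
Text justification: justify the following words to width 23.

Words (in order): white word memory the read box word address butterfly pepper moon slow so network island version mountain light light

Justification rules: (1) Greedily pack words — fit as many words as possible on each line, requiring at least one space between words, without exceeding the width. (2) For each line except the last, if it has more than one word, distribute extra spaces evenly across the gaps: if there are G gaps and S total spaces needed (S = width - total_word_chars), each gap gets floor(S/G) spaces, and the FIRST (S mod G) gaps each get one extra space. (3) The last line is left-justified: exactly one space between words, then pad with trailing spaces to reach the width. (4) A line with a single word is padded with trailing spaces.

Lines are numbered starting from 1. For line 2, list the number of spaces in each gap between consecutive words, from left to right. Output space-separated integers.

Answer: 2 2 1

Derivation:
Line 1: ['white', 'word', 'memory', 'the'] (min_width=21, slack=2)
Line 2: ['read', 'box', 'word', 'address'] (min_width=21, slack=2)
Line 3: ['butterfly', 'pepper', 'moon'] (min_width=21, slack=2)
Line 4: ['slow', 'so', 'network', 'island'] (min_width=22, slack=1)
Line 5: ['version', 'mountain', 'light'] (min_width=22, slack=1)
Line 6: ['light'] (min_width=5, slack=18)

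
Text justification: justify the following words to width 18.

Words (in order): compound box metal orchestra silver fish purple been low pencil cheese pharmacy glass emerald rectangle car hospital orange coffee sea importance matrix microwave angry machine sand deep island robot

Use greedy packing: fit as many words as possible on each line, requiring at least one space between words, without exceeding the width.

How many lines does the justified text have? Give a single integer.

Answer: 12

Derivation:
Line 1: ['compound', 'box', 'metal'] (min_width=18, slack=0)
Line 2: ['orchestra', 'silver'] (min_width=16, slack=2)
Line 3: ['fish', 'purple', 'been'] (min_width=16, slack=2)
Line 4: ['low', 'pencil', 'cheese'] (min_width=17, slack=1)
Line 5: ['pharmacy', 'glass'] (min_width=14, slack=4)
Line 6: ['emerald', 'rectangle'] (min_width=17, slack=1)
Line 7: ['car', 'hospital'] (min_width=12, slack=6)
Line 8: ['orange', 'coffee', 'sea'] (min_width=17, slack=1)
Line 9: ['importance', 'matrix'] (min_width=17, slack=1)
Line 10: ['microwave', 'angry'] (min_width=15, slack=3)
Line 11: ['machine', 'sand', 'deep'] (min_width=17, slack=1)
Line 12: ['island', 'robot'] (min_width=12, slack=6)
Total lines: 12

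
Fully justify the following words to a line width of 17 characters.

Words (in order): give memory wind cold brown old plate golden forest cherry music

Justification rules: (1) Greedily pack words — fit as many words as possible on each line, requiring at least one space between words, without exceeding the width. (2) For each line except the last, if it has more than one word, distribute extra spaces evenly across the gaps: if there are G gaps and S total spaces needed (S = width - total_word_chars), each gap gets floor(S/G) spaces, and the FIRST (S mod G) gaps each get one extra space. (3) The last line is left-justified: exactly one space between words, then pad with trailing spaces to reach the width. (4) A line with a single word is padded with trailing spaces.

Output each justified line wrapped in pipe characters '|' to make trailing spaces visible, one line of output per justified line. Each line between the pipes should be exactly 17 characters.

Answer: |give  memory wind|
|cold   brown  old|
|plate      golden|
|forest     cherry|
|music            |

Derivation:
Line 1: ['give', 'memory', 'wind'] (min_width=16, slack=1)
Line 2: ['cold', 'brown', 'old'] (min_width=14, slack=3)
Line 3: ['plate', 'golden'] (min_width=12, slack=5)
Line 4: ['forest', 'cherry'] (min_width=13, slack=4)
Line 5: ['music'] (min_width=5, slack=12)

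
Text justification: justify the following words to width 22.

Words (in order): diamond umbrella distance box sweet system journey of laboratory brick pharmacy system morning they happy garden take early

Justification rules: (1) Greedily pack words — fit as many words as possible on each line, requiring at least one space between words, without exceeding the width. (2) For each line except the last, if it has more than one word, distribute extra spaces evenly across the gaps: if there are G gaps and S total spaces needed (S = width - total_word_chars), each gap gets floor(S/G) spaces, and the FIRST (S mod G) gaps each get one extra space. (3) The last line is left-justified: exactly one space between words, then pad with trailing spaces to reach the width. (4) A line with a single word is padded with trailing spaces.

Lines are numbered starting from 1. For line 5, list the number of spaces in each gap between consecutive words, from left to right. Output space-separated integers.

Line 1: ['diamond', 'umbrella'] (min_width=16, slack=6)
Line 2: ['distance', 'box', 'sweet'] (min_width=18, slack=4)
Line 3: ['system', 'journey', 'of'] (min_width=17, slack=5)
Line 4: ['laboratory', 'brick'] (min_width=16, slack=6)
Line 5: ['pharmacy', 'system'] (min_width=15, slack=7)
Line 6: ['morning', 'they', 'happy'] (min_width=18, slack=4)
Line 7: ['garden', 'take', 'early'] (min_width=17, slack=5)

Answer: 8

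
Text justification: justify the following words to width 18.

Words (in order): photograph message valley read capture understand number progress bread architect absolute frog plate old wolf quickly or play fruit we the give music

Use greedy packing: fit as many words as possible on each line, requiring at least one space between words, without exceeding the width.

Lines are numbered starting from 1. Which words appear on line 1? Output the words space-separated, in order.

Answer: photograph message

Derivation:
Line 1: ['photograph', 'message'] (min_width=18, slack=0)
Line 2: ['valley', 'read'] (min_width=11, slack=7)
Line 3: ['capture', 'understand'] (min_width=18, slack=0)
Line 4: ['number', 'progress'] (min_width=15, slack=3)
Line 5: ['bread', 'architect'] (min_width=15, slack=3)
Line 6: ['absolute', 'frog'] (min_width=13, slack=5)
Line 7: ['plate', 'old', 'wolf'] (min_width=14, slack=4)
Line 8: ['quickly', 'or', 'play'] (min_width=15, slack=3)
Line 9: ['fruit', 'we', 'the', 'give'] (min_width=17, slack=1)
Line 10: ['music'] (min_width=5, slack=13)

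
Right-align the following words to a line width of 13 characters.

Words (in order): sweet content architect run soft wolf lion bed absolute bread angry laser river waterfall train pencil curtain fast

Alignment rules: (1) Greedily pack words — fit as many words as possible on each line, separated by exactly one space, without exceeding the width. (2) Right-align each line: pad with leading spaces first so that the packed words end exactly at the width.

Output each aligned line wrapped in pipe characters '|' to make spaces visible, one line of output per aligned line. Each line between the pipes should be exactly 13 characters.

Line 1: ['sweet', 'content'] (min_width=13, slack=0)
Line 2: ['architect', 'run'] (min_width=13, slack=0)
Line 3: ['soft', 'wolf'] (min_width=9, slack=4)
Line 4: ['lion', 'bed'] (min_width=8, slack=5)
Line 5: ['absolute'] (min_width=8, slack=5)
Line 6: ['bread', 'angry'] (min_width=11, slack=2)
Line 7: ['laser', 'river'] (min_width=11, slack=2)
Line 8: ['waterfall'] (min_width=9, slack=4)
Line 9: ['train', 'pencil'] (min_width=12, slack=1)
Line 10: ['curtain', 'fast'] (min_width=12, slack=1)

Answer: |sweet content|
|architect run|
|    soft wolf|
|     lion bed|
|     absolute|
|  bread angry|
|  laser river|
|    waterfall|
| train pencil|
| curtain fast|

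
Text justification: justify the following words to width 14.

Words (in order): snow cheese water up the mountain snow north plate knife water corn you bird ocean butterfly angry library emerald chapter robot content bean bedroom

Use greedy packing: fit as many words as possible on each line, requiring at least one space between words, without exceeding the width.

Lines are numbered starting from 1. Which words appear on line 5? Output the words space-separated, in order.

Answer: knife water

Derivation:
Line 1: ['snow', 'cheese'] (min_width=11, slack=3)
Line 2: ['water', 'up', 'the'] (min_width=12, slack=2)
Line 3: ['mountain', 'snow'] (min_width=13, slack=1)
Line 4: ['north', 'plate'] (min_width=11, slack=3)
Line 5: ['knife', 'water'] (min_width=11, slack=3)
Line 6: ['corn', 'you', 'bird'] (min_width=13, slack=1)
Line 7: ['ocean'] (min_width=5, slack=9)
Line 8: ['butterfly'] (min_width=9, slack=5)
Line 9: ['angry', 'library'] (min_width=13, slack=1)
Line 10: ['emerald'] (min_width=7, slack=7)
Line 11: ['chapter', 'robot'] (min_width=13, slack=1)
Line 12: ['content', 'bean'] (min_width=12, slack=2)
Line 13: ['bedroom'] (min_width=7, slack=7)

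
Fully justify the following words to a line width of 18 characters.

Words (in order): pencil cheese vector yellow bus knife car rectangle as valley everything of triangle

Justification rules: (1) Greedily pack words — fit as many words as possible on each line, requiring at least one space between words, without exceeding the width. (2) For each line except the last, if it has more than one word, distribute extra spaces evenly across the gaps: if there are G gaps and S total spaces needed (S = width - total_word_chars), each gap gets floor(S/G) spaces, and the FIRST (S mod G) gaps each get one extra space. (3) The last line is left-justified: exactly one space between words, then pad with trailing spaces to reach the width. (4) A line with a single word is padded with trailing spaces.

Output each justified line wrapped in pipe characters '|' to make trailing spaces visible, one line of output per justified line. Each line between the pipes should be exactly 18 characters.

Answer: |pencil      cheese|
|vector  yellow bus|
|knife          car|
|rectangle       as|
|valley  everything|
|of triangle       |

Derivation:
Line 1: ['pencil', 'cheese'] (min_width=13, slack=5)
Line 2: ['vector', 'yellow', 'bus'] (min_width=17, slack=1)
Line 3: ['knife', 'car'] (min_width=9, slack=9)
Line 4: ['rectangle', 'as'] (min_width=12, slack=6)
Line 5: ['valley', 'everything'] (min_width=17, slack=1)
Line 6: ['of', 'triangle'] (min_width=11, slack=7)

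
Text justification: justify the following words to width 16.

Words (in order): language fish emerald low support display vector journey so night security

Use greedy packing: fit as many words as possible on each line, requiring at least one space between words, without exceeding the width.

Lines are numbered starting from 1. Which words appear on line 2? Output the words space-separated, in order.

Line 1: ['language', 'fish'] (min_width=13, slack=3)
Line 2: ['emerald', 'low'] (min_width=11, slack=5)
Line 3: ['support', 'display'] (min_width=15, slack=1)
Line 4: ['vector', 'journey'] (min_width=14, slack=2)
Line 5: ['so', 'night'] (min_width=8, slack=8)
Line 6: ['security'] (min_width=8, slack=8)

Answer: emerald low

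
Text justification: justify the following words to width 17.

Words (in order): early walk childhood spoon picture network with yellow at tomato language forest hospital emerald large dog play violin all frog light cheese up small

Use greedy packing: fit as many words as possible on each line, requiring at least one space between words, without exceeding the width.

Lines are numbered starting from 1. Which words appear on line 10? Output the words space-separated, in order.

Line 1: ['early', 'walk'] (min_width=10, slack=7)
Line 2: ['childhood', 'spoon'] (min_width=15, slack=2)
Line 3: ['picture', 'network'] (min_width=15, slack=2)
Line 4: ['with', 'yellow', 'at'] (min_width=14, slack=3)
Line 5: ['tomato', 'language'] (min_width=15, slack=2)
Line 6: ['forest', 'hospital'] (min_width=15, slack=2)
Line 7: ['emerald', 'large', 'dog'] (min_width=17, slack=0)
Line 8: ['play', 'violin', 'all'] (min_width=15, slack=2)
Line 9: ['frog', 'light', 'cheese'] (min_width=17, slack=0)
Line 10: ['up', 'small'] (min_width=8, slack=9)

Answer: up small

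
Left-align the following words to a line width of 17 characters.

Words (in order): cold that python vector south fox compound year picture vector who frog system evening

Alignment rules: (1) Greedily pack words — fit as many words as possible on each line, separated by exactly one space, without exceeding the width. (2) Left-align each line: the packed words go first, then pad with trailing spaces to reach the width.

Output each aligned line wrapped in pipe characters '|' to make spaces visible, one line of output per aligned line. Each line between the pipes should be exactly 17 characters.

Answer: |cold that python |
|vector south fox |
|compound year    |
|picture vector   |
|who frog system  |
|evening          |

Derivation:
Line 1: ['cold', 'that', 'python'] (min_width=16, slack=1)
Line 2: ['vector', 'south', 'fox'] (min_width=16, slack=1)
Line 3: ['compound', 'year'] (min_width=13, slack=4)
Line 4: ['picture', 'vector'] (min_width=14, slack=3)
Line 5: ['who', 'frog', 'system'] (min_width=15, slack=2)
Line 6: ['evening'] (min_width=7, slack=10)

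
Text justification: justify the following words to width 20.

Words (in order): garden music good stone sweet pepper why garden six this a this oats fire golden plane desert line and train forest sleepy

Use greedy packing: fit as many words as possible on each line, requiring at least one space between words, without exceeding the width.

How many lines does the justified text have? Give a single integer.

Line 1: ['garden', 'music', 'good'] (min_width=17, slack=3)
Line 2: ['stone', 'sweet', 'pepper'] (min_width=18, slack=2)
Line 3: ['why', 'garden', 'six', 'this'] (min_width=19, slack=1)
Line 4: ['a', 'this', 'oats', 'fire'] (min_width=16, slack=4)
Line 5: ['golden', 'plane', 'desert'] (min_width=19, slack=1)
Line 6: ['line', 'and', 'train'] (min_width=14, slack=6)
Line 7: ['forest', 'sleepy'] (min_width=13, slack=7)
Total lines: 7

Answer: 7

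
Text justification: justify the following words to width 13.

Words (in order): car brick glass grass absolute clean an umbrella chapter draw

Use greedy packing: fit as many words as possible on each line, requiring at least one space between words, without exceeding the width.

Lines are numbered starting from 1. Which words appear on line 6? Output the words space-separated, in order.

Answer: chapter draw

Derivation:
Line 1: ['car', 'brick'] (min_width=9, slack=4)
Line 2: ['glass', 'grass'] (min_width=11, slack=2)
Line 3: ['absolute'] (min_width=8, slack=5)
Line 4: ['clean', 'an'] (min_width=8, slack=5)
Line 5: ['umbrella'] (min_width=8, slack=5)
Line 6: ['chapter', 'draw'] (min_width=12, slack=1)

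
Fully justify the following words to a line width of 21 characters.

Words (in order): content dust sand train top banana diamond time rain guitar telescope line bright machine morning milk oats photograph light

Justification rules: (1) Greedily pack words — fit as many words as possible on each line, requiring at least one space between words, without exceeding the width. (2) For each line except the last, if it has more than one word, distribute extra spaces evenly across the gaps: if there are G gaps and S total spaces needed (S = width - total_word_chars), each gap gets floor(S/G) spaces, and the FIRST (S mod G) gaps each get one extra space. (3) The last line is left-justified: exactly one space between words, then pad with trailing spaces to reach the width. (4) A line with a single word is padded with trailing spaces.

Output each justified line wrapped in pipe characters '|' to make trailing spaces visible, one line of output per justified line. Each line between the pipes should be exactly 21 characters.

Answer: |content   dust   sand|
|train    top   banana|
|diamond   time   rain|
|guitar telescope line|
|bright        machine|
|morning   milk   oats|
|photograph light     |

Derivation:
Line 1: ['content', 'dust', 'sand'] (min_width=17, slack=4)
Line 2: ['train', 'top', 'banana'] (min_width=16, slack=5)
Line 3: ['diamond', 'time', 'rain'] (min_width=17, slack=4)
Line 4: ['guitar', 'telescope', 'line'] (min_width=21, slack=0)
Line 5: ['bright', 'machine'] (min_width=14, slack=7)
Line 6: ['morning', 'milk', 'oats'] (min_width=17, slack=4)
Line 7: ['photograph', 'light'] (min_width=16, slack=5)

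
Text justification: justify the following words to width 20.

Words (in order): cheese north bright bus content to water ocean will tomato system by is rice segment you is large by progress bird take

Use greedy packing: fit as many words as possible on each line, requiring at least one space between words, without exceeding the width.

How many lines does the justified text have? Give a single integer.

Answer: 7

Derivation:
Line 1: ['cheese', 'north', 'bright'] (min_width=19, slack=1)
Line 2: ['bus', 'content', 'to', 'water'] (min_width=20, slack=0)
Line 3: ['ocean', 'will', 'tomato'] (min_width=17, slack=3)
Line 4: ['system', 'by', 'is', 'rice'] (min_width=17, slack=3)
Line 5: ['segment', 'you', 'is', 'large'] (min_width=20, slack=0)
Line 6: ['by', 'progress', 'bird'] (min_width=16, slack=4)
Line 7: ['take'] (min_width=4, slack=16)
Total lines: 7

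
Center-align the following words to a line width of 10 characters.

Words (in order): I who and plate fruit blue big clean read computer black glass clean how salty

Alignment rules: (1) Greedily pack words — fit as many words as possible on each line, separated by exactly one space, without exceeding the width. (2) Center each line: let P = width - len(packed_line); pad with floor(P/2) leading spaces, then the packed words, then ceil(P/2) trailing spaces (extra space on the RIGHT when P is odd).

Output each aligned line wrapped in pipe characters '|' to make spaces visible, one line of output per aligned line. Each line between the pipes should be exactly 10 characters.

Answer: |I who and |
|  plate   |
|fruit blue|
|big clean |
|   read   |
| computer |
|  black   |
|  glass   |
|clean how |
|  salty   |

Derivation:
Line 1: ['I', 'who', 'and'] (min_width=9, slack=1)
Line 2: ['plate'] (min_width=5, slack=5)
Line 3: ['fruit', 'blue'] (min_width=10, slack=0)
Line 4: ['big', 'clean'] (min_width=9, slack=1)
Line 5: ['read'] (min_width=4, slack=6)
Line 6: ['computer'] (min_width=8, slack=2)
Line 7: ['black'] (min_width=5, slack=5)
Line 8: ['glass'] (min_width=5, slack=5)
Line 9: ['clean', 'how'] (min_width=9, slack=1)
Line 10: ['salty'] (min_width=5, slack=5)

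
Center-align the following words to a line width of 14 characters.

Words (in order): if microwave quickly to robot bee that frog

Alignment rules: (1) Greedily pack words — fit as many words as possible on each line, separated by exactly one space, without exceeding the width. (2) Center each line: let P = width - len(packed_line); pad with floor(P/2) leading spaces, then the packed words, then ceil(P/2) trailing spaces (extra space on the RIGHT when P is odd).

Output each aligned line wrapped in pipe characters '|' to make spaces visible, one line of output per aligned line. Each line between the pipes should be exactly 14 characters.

Answer: | if microwave |
|  quickly to  |
|robot bee that|
|     frog     |

Derivation:
Line 1: ['if', 'microwave'] (min_width=12, slack=2)
Line 2: ['quickly', 'to'] (min_width=10, slack=4)
Line 3: ['robot', 'bee', 'that'] (min_width=14, slack=0)
Line 4: ['frog'] (min_width=4, slack=10)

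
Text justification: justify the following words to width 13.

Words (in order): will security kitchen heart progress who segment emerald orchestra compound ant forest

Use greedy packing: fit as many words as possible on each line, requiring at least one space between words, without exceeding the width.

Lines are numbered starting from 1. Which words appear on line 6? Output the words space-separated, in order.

Answer: orchestra

Derivation:
Line 1: ['will', 'security'] (min_width=13, slack=0)
Line 2: ['kitchen', 'heart'] (min_width=13, slack=0)
Line 3: ['progress', 'who'] (min_width=12, slack=1)
Line 4: ['segment'] (min_width=7, slack=6)
Line 5: ['emerald'] (min_width=7, slack=6)
Line 6: ['orchestra'] (min_width=9, slack=4)
Line 7: ['compound', 'ant'] (min_width=12, slack=1)
Line 8: ['forest'] (min_width=6, slack=7)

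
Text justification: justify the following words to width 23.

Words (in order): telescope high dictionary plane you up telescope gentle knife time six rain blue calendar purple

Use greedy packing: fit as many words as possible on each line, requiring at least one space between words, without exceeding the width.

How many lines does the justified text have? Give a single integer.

Answer: 5

Derivation:
Line 1: ['telescope', 'high'] (min_width=14, slack=9)
Line 2: ['dictionary', 'plane', 'you', 'up'] (min_width=23, slack=0)
Line 3: ['telescope', 'gentle', 'knife'] (min_width=22, slack=1)
Line 4: ['time', 'six', 'rain', 'blue'] (min_width=18, slack=5)
Line 5: ['calendar', 'purple'] (min_width=15, slack=8)
Total lines: 5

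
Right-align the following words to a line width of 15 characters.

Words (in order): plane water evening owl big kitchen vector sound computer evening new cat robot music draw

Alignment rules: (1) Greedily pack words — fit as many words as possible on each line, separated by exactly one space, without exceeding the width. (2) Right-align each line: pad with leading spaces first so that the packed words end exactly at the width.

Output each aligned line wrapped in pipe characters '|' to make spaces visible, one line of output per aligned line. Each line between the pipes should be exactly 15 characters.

Line 1: ['plane', 'water'] (min_width=11, slack=4)
Line 2: ['evening', 'owl', 'big'] (min_width=15, slack=0)
Line 3: ['kitchen', 'vector'] (min_width=14, slack=1)
Line 4: ['sound', 'computer'] (min_width=14, slack=1)
Line 5: ['evening', 'new', 'cat'] (min_width=15, slack=0)
Line 6: ['robot', 'music'] (min_width=11, slack=4)
Line 7: ['draw'] (min_width=4, slack=11)

Answer: |    plane water|
|evening owl big|
| kitchen vector|
| sound computer|
|evening new cat|
|    robot music|
|           draw|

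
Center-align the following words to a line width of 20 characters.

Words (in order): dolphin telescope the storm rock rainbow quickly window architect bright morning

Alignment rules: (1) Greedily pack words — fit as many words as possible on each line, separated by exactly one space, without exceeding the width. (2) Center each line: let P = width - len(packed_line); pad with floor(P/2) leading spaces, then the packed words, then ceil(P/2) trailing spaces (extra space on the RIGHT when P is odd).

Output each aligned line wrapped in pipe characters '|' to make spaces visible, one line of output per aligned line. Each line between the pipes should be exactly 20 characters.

Line 1: ['dolphin', 'telescope'] (min_width=17, slack=3)
Line 2: ['the', 'storm', 'rock'] (min_width=14, slack=6)
Line 3: ['rainbow', 'quickly'] (min_width=15, slack=5)
Line 4: ['window', 'architect'] (min_width=16, slack=4)
Line 5: ['bright', 'morning'] (min_width=14, slack=6)

Answer: | dolphin telescope  |
|   the storm rock   |
|  rainbow quickly   |
|  window architect  |
|   bright morning   |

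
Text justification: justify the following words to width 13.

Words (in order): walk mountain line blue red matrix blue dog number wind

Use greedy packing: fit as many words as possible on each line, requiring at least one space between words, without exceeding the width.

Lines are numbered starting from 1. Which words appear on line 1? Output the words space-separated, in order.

Answer: walk mountain

Derivation:
Line 1: ['walk', 'mountain'] (min_width=13, slack=0)
Line 2: ['line', 'blue', 'red'] (min_width=13, slack=0)
Line 3: ['matrix', 'blue'] (min_width=11, slack=2)
Line 4: ['dog', 'number'] (min_width=10, slack=3)
Line 5: ['wind'] (min_width=4, slack=9)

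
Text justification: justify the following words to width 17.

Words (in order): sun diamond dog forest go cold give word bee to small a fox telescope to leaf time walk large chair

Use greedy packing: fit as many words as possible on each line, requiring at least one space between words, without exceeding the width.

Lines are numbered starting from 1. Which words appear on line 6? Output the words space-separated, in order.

Line 1: ['sun', 'diamond', 'dog'] (min_width=15, slack=2)
Line 2: ['forest', 'go', 'cold'] (min_width=14, slack=3)
Line 3: ['give', 'word', 'bee', 'to'] (min_width=16, slack=1)
Line 4: ['small', 'a', 'fox'] (min_width=11, slack=6)
Line 5: ['telescope', 'to', 'leaf'] (min_width=17, slack=0)
Line 6: ['time', 'walk', 'large'] (min_width=15, slack=2)
Line 7: ['chair'] (min_width=5, slack=12)

Answer: time walk large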